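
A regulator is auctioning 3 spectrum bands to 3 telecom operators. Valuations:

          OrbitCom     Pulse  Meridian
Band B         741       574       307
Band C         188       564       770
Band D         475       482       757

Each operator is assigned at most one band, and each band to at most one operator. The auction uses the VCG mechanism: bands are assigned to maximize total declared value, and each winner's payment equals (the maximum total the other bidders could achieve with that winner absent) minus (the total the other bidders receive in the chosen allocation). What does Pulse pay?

Pulse pays $13M.

Efficient allocation: OrbitCom→Band B ($741M), Pulse→Band C ($564M), Meridian→Band D ($757M); total welfare W = $2062M.
Pulse receives Band C at value $564M, so the others get W − 564 = $1498M.
Without Pulse: best allocation of the remaining 2 bidders over all 3 bands is OrbitCom→Band B ($741M), Meridian→Band C ($770M), total $1511M.
VCG payment = (others' best without Pulse) − (others' welfare with Pulse) = 1511 − 1498 = $13M.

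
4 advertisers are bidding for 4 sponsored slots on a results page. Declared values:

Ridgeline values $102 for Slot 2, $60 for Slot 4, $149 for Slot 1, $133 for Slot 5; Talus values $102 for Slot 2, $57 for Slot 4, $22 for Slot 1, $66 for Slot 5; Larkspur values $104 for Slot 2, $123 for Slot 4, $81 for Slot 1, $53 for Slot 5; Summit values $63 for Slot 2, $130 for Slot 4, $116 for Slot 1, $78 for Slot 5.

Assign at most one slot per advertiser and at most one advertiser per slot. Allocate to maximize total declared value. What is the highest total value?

Optimal: Ridgeline→Slot 5 ($133), Talus→Slot 2 ($102), Larkspur→Slot 4 ($123), Summit→Slot 1 ($116) — total 133+102+123+116 = $474.
Max-entry greedy (repeatedly take the single best remaining cell) gives $449, worse by 25.
Swapping Talus↔Larkspur (Talus→Slot 4 $57, Larkspur→Slot 2 $104) loses 64.
Checked against all permutations: $474 is optimal.

Maximum total: $474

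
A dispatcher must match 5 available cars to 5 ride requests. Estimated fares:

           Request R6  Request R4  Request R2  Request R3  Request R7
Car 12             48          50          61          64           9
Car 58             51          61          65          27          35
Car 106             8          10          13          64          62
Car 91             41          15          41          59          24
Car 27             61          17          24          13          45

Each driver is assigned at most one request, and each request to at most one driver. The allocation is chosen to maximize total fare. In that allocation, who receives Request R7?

Car 106 receives Request R7.

Optimal: Car 12→Request R2 ($61), Car 58→Request R4 ($61), Car 106→Request R7 ($62), Car 91→Request R3 ($59), Car 27→Request R6 ($61) — total 61+61+62+59+61 = $304.
Column-greedy (each request in turn goes to its best remaining driver) gives $271, worse by 33.
Car 106's own top request is Request R3 ($64), but forcing Car 106→Request R3 and reassigning the rest optimally gives only $272 — worse by 32.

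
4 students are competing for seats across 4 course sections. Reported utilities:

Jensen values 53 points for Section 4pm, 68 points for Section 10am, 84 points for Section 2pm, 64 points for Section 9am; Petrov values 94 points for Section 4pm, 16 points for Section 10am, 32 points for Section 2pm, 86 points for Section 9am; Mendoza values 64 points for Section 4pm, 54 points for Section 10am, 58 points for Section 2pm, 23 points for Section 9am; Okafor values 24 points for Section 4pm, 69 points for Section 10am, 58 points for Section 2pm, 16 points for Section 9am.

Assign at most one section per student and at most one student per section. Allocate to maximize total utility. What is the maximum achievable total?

Treat this as an assignment problem: match each student to one section.
Optimal: Jensen→Section 2pm (84 points), Petrov→Section 9am (86 points), Mendoza→Section 4pm (64 points), Okafor→Section 10am (69 points) — total 84+86+64+69 = 303 points.
Row-greedy (each student in turn takes its best remaining section) gives 248 points, worse by 55.
Next-best assignment: Jensen→Section 9am, Petrov→Section 4pm, Mendoza→Section 2pm, Okafor→Section 10am = 285 points.
Swapping Okafor↔Petrov (Okafor→Section 9am 16 points, Petrov→Section 10am 16 points) loses 123.

Max total: 303 points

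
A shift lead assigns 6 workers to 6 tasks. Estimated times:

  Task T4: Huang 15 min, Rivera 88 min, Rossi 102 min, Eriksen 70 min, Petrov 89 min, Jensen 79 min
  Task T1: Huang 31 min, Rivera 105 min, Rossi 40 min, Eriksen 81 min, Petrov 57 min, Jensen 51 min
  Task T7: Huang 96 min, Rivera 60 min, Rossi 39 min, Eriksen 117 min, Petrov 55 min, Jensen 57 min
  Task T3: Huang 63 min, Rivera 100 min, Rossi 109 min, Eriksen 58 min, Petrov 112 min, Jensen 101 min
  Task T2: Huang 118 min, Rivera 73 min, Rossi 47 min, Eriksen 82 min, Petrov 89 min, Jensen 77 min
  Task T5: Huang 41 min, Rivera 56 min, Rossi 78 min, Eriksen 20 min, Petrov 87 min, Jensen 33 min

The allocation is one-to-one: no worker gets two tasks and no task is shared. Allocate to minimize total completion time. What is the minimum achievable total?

Optimal: Huang→Task T4 (15 min), Rivera→Task T7 (60 min), Rossi→Task T2 (47 min), Eriksen→Task T3 (58 min), Petrov→Task T1 (57 min), Jensen→Task T5 (33 min) — total 15+60+47+58+57+33 = 270 min.
Column-greedy (each task in turn goes to its cheapest remaining worker) gives 274 min, worse by 4.
Next-best assignment: Huang→Task T4, Rivera→Task T2, Rossi→Task T1, Eriksen→Task T3, Petrov→Task T7, Jensen→Task T5 = 274 min.
Swapping Eriksen↔Jensen (Eriksen→Task T5 20 min, Jensen→Task T3 101 min) adds 30.
Every other assignment is strictly worse.

Min total: 270 min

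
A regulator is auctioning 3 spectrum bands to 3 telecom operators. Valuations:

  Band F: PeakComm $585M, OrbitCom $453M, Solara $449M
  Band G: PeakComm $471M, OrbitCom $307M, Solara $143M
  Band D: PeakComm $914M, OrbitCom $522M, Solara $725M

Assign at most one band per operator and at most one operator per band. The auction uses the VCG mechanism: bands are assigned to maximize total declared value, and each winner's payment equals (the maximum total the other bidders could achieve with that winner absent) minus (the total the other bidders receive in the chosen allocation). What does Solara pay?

Efficient allocation: PeakComm→Band D ($914M), OrbitCom→Band G ($307M), Solara→Band F ($449M); total welfare W = $1670M.
Solara receives Band F at value $449M, so the others get W − 449 = $1221M.
Without Solara: best allocation of the remaining 2 bidders over all 3 bands is PeakComm→Band D ($914M), OrbitCom→Band F ($453M), total $1367M.
VCG payment = (others' best without Solara) − (others' welfare with Solara) = 1367 − 1221 = $146M.

Solara pays $146M.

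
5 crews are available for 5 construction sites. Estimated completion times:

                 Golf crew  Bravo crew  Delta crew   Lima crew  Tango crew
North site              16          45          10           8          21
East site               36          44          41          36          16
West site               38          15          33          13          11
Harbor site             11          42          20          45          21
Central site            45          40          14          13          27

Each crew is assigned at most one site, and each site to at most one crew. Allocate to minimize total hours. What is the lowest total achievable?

Min total: 64 hours

Optimal: Golf crew→Harbor site (11 hours), Bravo crew→West site (15 hours), Delta crew→Central site (14 hours), Lima crew→North site (8 hours), Tango crew→East site (16 hours) — total 11+15+14+8+16 = 64 hours.
Row-greedy (each crew in turn takes its cheapest remaining site) gives 65 hours, worse by 1.
Next-best assignment: Golf crew→Harbor site, Bravo crew→West site, Delta crew→North site, Lima crew→Central site, Tango crew→East site = 65 hours.
No other one-to-one assignment undercuts 64 hours.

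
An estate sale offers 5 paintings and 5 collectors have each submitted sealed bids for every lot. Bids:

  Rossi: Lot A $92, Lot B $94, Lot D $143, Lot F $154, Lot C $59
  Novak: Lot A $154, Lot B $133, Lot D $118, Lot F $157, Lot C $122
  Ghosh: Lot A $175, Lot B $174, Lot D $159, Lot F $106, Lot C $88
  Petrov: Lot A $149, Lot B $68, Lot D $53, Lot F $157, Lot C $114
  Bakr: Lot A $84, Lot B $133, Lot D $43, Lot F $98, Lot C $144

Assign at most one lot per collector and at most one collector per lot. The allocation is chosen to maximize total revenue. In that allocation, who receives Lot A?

This is the linear assignment problem.
Optimal: Rossi→Lot D ($143), Novak→Lot A ($154), Ghosh→Lot B ($174), Petrov→Lot F ($157), Bakr→Lot C ($144) — total 143+154+174+157+144 = $772.
Column-greedy (each lot in turn goes to its best remaining collector) gives $752, worse by 20.
No other one-to-one assignment exceeds $772.
Novak's own top lot is Lot F ($157), but forcing Novak→Lot F and reassigning the rest optimally gives only $767 — worse by 5.

Novak receives Lot A.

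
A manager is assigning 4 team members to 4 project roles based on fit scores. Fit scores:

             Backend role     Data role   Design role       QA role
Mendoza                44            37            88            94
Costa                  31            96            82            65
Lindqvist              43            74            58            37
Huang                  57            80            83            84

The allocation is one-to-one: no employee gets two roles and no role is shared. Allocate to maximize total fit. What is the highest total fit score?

Maximum total: 316 pts

This is the linear assignment problem.
Optimal: Mendoza→QA role (94 pts), Costa→Data role (96 pts), Lindqvist→Backend role (43 pts), Huang→Design role (83 pts) — total 94+96+43+83 = 316 pts.
Column-greedy (each role in turn goes to its best remaining employee) gives 278 pts, worse by 38.
Next-best assignment: Mendoza→Design role, Costa→Data role, Lindqvist→Backend role, Huang→QA role = 311 pts.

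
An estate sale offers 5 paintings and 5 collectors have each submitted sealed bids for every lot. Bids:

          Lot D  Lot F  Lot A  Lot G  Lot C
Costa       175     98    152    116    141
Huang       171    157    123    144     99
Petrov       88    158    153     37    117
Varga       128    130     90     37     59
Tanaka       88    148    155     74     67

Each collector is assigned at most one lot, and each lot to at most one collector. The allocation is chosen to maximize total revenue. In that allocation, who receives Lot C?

Optimal: Costa→Lot C ($141), Huang→Lot G ($144), Petrov→Lot F ($158), Varga→Lot D ($128), Tanaka→Lot A ($155) — total 141+144+158+128+155 = $726.
Row-greedy (each collector in turn takes its best remaining lot) gives $618, worse by 108.
Checked against all permutations: $726 is optimal.
Costa's own top lot is Lot D ($175), but forcing Costa→Lot D and reassigning the rest optimally gives only $721 — worse by 5.

Costa receives Lot C.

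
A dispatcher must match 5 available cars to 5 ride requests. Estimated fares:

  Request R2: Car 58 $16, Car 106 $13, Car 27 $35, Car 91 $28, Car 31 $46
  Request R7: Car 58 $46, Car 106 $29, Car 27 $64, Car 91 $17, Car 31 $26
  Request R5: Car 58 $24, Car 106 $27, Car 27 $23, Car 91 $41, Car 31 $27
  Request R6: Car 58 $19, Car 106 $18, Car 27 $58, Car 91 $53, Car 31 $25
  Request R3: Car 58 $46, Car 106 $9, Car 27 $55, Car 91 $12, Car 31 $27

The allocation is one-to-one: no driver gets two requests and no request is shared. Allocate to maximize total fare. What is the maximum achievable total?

Optimal: Car 58→Request R3 ($46), Car 106→Request R5 ($27), Car 27→Request R7 ($64), Car 91→Request R6 ($53), Car 31→Request R2 ($46) — total 46+27+64+53+46 = $236.
Column-greedy (each request in turn goes to its best remaining driver) gives $179, worse by 57.
Next-best assignment: Car 58→Request R7, Car 106→Request R5, Car 27→Request R3, Car 91→Request R6, Car 31→Request R2 = $227.
Swapping Car 31↔Car 58 (Car 31→Request R3 $27, Car 58→Request R2 $16) loses 49.
No other one-to-one assignment exceeds $236.

Max total: $236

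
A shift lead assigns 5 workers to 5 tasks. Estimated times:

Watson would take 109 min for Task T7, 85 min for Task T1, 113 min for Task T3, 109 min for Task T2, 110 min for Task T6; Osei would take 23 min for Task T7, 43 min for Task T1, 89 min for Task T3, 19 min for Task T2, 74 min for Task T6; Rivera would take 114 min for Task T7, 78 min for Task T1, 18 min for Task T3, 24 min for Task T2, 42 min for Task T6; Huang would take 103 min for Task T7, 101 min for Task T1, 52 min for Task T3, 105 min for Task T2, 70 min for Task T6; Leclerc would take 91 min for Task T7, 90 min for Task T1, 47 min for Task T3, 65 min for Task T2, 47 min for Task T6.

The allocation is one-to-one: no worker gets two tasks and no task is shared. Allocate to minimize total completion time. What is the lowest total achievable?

Minimum total: 231 min

This is the linear assignment problem.
Optimal: Watson→Task T1 (85 min), Osei→Task T7 (23 min), Rivera→Task T2 (24 min), Huang→Task T3 (52 min), Leclerc→Task T6 (47 min) — total 85+23+24+52+47 = 231 min.
Min-entry greedy (repeatedly take the single cheapest remaining cell) gives 272 min, worse by 41.
No other one-to-one assignment undercuts 231 min.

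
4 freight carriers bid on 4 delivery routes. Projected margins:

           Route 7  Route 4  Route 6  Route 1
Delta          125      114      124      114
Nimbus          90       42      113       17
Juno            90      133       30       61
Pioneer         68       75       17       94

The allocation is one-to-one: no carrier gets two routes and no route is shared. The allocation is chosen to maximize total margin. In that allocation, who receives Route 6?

Optimal: Delta→Route 7 ($125k), Nimbus→Route 6 ($113k), Juno→Route 4 ($133k), Pioneer→Route 1 ($94k) — total 125+113+133+94 = $465k.
Next-best assignment: Delta→Route 6, Nimbus→Route 7, Juno→Route 4, Pioneer→Route 1 = $441k.
Swapping Pioneer↔Delta (Pioneer→Route 7 $68k, Delta→Route 1 $114k) loses 37.

Nimbus receives Route 6.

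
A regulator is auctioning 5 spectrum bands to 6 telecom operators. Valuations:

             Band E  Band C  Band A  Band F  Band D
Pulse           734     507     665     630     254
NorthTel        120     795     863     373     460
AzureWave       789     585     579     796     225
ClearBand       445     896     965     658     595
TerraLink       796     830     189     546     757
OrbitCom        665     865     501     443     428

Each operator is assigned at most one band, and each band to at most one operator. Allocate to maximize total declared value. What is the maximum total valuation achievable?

Max total: $4117M

This is a one-to-one assignment (maximum-weight bipartite matching).
Optimal: Pulse→Band E ($734M), OrbitCom→Band C ($865M), ClearBand→Band A ($965M), AzureWave→Band F ($796M), TerraLink→Band D ($757M) — total 734+865+965+796+757 = $4117M.
Column-greedy (each band in turn goes to its best remaining operator) gives $3779M, worse by 338.
Swapping OrbitCom↔Pulse (OrbitCom→Band E $665M, Pulse→Band C $507M) loses 427.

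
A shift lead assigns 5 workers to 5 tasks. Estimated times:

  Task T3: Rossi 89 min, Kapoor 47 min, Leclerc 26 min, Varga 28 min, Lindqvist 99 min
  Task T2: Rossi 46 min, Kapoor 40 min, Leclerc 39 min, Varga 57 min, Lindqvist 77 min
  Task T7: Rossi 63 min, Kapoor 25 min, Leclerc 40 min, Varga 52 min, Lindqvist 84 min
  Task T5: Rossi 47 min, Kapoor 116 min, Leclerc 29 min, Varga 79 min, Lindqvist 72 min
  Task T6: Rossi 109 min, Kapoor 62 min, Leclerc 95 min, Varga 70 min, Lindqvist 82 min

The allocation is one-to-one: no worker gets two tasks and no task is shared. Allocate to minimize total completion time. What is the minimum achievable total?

Minimum total: 210 min

Optimal: Rossi→Task T2 (46 min), Kapoor→Task T7 (25 min), Leclerc→Task T5 (29 min), Varga→Task T3 (28 min), Lindqvist→Task T6 (82 min) — total 46+25+29+28+82 = 210 min.
Min-entry greedy (repeatedly take the single cheapest remaining cell) gives 239 min, worse by 29.
Next-best assignment: Rossi→Task T5, Kapoor→Task T7, Leclerc→Task T2, Varga→Task T3, Lindqvist→Task T6 = 221 min.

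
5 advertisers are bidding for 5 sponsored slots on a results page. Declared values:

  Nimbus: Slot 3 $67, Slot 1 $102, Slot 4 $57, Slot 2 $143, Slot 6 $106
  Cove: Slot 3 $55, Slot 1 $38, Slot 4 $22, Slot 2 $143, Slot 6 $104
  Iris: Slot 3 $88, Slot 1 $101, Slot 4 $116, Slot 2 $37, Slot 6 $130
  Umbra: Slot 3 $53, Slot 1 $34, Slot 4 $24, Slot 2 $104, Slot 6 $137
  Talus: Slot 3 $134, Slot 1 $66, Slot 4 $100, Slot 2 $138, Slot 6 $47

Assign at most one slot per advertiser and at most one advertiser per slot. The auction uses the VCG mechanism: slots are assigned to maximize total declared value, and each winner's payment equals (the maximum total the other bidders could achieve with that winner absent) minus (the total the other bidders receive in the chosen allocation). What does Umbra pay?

Efficient allocation: Nimbus→Slot 1 ($102), Cove→Slot 2 ($143), Iris→Slot 4 ($116), Umbra→Slot 6 ($137), Talus→Slot 3 ($134); total welfare W = $632.
Umbra receives Slot 6 at value $137, so the others get W − 137 = $495.
Without Umbra: best allocation of the remaining 4 bidders over all 5 slots is Nimbus→Slot 1 ($102), Cove→Slot 2 ($143), Iris→Slot 6 ($130), Talus→Slot 3 ($134), total $509.
VCG payment = (others' best without Umbra) − (others' welfare with Umbra) = 509 − 495 = $14.

Umbra pays $14.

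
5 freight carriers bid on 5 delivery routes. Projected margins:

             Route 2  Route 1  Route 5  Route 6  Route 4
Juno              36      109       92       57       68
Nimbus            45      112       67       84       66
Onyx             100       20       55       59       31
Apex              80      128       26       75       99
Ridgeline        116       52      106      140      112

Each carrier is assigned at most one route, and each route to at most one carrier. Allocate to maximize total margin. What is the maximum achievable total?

Max total: $543k

Treat this as an assignment problem: match each carrier to one route.
Optimal: Juno→Route 5 ($92k), Nimbus→Route 1 ($112k), Onyx→Route 2 ($100k), Apex→Route 4 ($99k), Ridgeline→Route 6 ($140k) — total 92+112+100+99+140 = $543k.
Row-greedy (each carrier in turn takes its best remaining route) gives $498k, worse by 45.
Next-best assignment: Juno→Route 5, Nimbus→Route 4, Onyx→Route 2, Apex→Route 1, Ridgeline→Route 6 = $526k.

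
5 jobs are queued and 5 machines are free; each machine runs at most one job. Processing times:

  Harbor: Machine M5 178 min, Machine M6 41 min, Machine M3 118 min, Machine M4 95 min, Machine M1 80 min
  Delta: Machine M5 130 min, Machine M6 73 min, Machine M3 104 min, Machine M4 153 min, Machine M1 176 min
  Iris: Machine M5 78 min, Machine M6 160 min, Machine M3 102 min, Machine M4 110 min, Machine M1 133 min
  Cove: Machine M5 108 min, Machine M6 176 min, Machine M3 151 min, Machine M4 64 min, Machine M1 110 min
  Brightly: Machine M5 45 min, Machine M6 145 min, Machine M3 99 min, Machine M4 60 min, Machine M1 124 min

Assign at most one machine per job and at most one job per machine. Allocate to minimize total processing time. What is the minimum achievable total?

Minimum total: 364 min

Treat this as an assignment problem: match each job to one machine.
Optimal: Harbor→Machine M1 (80 min), Delta→Machine M6 (73 min), Iris→Machine M3 (102 min), Cove→Machine M4 (64 min), Brightly→Machine M5 (45 min) — total 80+73+102+64+45 = 364 min.
Row-greedy (each job in turn takes its cheapest remaining machine) gives 411 min, worse by 47.
Every other assignment is strictly worse.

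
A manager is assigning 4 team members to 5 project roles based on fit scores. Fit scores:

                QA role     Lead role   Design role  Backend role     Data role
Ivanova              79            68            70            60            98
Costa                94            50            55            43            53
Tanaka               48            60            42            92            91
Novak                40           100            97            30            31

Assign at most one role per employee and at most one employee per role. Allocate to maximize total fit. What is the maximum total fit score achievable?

Maximum total: 384 pts

Optimal: Ivanova→Data role (98 pts), Costa→QA role (94 pts), Tanaka→Backend role (92 pts), Novak→Lead role (100 pts) — total 98+94+92+100 = 384 pts.
Column-greedy (each role in turn goes to its best remaining employee) gives 356 pts, worse by 28.
Next-best assignment: Ivanova→Data role, Costa→QA role, Tanaka→Backend role, Novak→Design role = 381 pts.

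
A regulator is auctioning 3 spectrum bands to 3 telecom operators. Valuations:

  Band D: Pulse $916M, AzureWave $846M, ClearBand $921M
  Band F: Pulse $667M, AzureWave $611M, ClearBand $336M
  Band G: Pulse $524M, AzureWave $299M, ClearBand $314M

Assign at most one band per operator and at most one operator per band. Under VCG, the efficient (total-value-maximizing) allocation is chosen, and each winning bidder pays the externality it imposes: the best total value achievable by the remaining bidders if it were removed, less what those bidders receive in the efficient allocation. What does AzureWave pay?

AzureWave pays $143M.

Efficient allocation: Pulse→Band G ($524M), AzureWave→Band F ($611M), ClearBand→Band D ($921M); total welfare W = $2056M.
AzureWave receives Band F at value $611M, so the others get W − 611 = $1445M.
Without AzureWave: best allocation of the remaining 2 bidders over all 3 bands is Pulse→Band F ($667M), ClearBand→Band D ($921M), total $1588M.
VCG payment = (others' best without AzureWave) − (others' welfare with AzureWave) = 1588 − 1445 = $143M.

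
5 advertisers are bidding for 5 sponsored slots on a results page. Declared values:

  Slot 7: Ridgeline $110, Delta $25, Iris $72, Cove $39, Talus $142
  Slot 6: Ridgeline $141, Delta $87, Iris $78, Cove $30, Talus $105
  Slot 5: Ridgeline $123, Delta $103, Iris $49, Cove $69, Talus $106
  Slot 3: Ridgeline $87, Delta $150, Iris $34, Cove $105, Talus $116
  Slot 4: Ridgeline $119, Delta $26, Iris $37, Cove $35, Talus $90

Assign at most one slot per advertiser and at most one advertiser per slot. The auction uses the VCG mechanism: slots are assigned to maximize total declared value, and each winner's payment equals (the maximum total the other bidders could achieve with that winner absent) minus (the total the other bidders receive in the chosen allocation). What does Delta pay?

Efficient allocation: Ridgeline→Slot 4 ($119), Delta→Slot 3 ($150), Iris→Slot 6 ($78), Cove→Slot 5 ($69), Talus→Slot 7 ($142); total welfare W = $558.
Delta receives Slot 3 at value $150, so the others get W − 150 = $408.
Without Delta: best allocation of the remaining 4 bidders over all 5 slots is Ridgeline→Slot 5 ($123), Iris→Slot 6 ($78), Cove→Slot 3 ($105), Talus→Slot 7 ($142), total $448.
VCG payment = (others' best without Delta) − (others' welfare with Delta) = 448 − 408 = $40.

Delta pays $40.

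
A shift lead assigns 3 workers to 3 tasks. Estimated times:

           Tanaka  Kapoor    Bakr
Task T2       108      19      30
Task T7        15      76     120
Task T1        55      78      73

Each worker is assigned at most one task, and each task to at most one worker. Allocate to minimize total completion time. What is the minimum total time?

This is the linear assignment problem.
Optimal: Tanaka→Task T7 (15 min), Kapoor→Task T2 (19 min), Bakr→Task T1 (73 min) — total 15+19+73 = 107 min.
Swapping Tanaka↔Bakr (Tanaka→Task T1 55 min, Bakr→Task T7 120 min) adds 87.
Checked against all permutations: 107 min is optimal.

Min total: 107 min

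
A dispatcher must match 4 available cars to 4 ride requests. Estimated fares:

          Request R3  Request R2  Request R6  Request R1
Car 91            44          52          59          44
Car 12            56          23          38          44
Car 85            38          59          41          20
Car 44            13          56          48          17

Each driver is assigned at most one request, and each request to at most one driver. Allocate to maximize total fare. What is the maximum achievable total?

Max total: $207

Optimal: Car 91→Request R1 ($44), Car 12→Request R3 ($56), Car 85→Request R2 ($59), Car 44→Request R6 ($48) — total 44+56+59+48 = $207.
Column-greedy (each request in turn goes to its best remaining driver) gives $191, worse by 16.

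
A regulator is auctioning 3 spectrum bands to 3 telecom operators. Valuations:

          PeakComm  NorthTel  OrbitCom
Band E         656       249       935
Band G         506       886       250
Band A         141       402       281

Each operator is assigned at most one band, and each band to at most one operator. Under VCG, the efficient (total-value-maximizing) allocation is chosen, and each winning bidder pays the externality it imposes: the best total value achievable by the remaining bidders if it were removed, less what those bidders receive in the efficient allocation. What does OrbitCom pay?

OrbitCom pays $515M.

Efficient allocation: PeakComm→Band A ($141M), NorthTel→Band G ($886M), OrbitCom→Band E ($935M); total welfare W = $1962M.
OrbitCom receives Band E at value $935M, so the others get W − 935 = $1027M.
Without OrbitCom: best allocation of the remaining 2 bidders over all 3 bands is PeakComm→Band E ($656M), NorthTel→Band G ($886M), total $1542M.
VCG payment = (others' best without OrbitCom) − (others' welfare with OrbitCom) = 1542 − 1027 = $515M.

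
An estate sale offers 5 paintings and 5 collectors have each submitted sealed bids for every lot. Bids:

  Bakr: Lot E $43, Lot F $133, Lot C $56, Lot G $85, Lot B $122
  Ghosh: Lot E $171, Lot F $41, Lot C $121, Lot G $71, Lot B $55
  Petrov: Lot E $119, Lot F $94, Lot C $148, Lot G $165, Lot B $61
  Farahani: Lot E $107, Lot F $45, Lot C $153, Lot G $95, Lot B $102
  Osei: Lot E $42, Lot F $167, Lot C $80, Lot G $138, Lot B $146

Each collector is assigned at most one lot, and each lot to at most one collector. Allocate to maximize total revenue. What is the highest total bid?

This is the linear assignment problem.
Optimal: Bakr→Lot B ($122), Ghosh→Lot E ($171), Petrov→Lot G ($165), Farahani→Lot C ($153), Osei→Lot F ($167) — total 122+171+165+153+167 = $778.
Row-greedy (each collector in turn takes its best remaining lot) gives $768, worse by 10.
Checked against all permutations: $778 is optimal.

Max total: $778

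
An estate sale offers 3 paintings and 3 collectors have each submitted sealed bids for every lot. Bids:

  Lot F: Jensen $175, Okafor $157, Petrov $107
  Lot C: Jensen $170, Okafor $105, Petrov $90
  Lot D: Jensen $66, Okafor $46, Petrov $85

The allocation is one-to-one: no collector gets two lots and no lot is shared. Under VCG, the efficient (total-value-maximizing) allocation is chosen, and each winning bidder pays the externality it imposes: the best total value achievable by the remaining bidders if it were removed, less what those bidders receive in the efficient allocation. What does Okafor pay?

Efficient allocation: Jensen→Lot C ($170), Okafor→Lot F ($157), Petrov→Lot D ($85); total welfare W = $412.
Okafor receives Lot F at value $157, so the others get W − 157 = $255.
Without Okafor: best allocation of the remaining 2 bidders over all 3 lots is Jensen→Lot C ($170), Petrov→Lot F ($107), total $277.
VCG payment = (others' best without Okafor) − (others' welfare with Okafor) = 277 − 255 = $22.

Okafor pays $22.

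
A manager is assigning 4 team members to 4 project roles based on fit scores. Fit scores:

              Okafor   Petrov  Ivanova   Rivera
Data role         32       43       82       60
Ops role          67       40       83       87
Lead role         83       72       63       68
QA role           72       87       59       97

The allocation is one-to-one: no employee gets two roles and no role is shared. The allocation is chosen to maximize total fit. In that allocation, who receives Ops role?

Rivera receives Ops role.

Optimal: Okafor→Lead role (83 pts), Petrov→QA role (87 pts), Ivanova→Data role (82 pts), Rivera→Ops role (87 pts) — total 83+87+82+87 = 339 pts.
Max-entry greedy (repeatedly take the single best remaining cell) gives 306 pts, worse by 33.
Swapping Petrov↔Rivera (Petrov→Ops role 40 pts, Rivera→QA role 97 pts) loses 37.
No other one-to-one assignment exceeds 339 pts.
Rivera's own top role is QA role (97 pts), but forcing Rivera→QA role and reassigning the rest optimally gives only 318 pts — worse by 21.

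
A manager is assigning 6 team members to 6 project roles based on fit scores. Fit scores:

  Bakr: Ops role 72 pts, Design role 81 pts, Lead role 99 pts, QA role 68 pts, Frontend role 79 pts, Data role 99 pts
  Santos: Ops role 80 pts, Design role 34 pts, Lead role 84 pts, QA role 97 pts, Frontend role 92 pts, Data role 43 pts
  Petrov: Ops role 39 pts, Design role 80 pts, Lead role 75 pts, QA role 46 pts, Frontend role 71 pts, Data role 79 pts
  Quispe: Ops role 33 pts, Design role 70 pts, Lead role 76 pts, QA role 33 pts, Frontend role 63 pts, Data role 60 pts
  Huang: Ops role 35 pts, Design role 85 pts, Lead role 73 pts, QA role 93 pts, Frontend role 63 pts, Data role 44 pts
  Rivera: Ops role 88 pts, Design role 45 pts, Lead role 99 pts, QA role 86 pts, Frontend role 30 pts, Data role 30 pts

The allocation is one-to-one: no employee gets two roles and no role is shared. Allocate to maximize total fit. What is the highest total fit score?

Maximum total: 528 pts

Optimal: Bakr→Data role (99 pts), Santos→Frontend role (92 pts), Petrov→Design role (80 pts), Quispe→Lead role (76 pts), Huang→QA role (93 pts), Rivera→Ops role (88 pts) — total 99+92+80+76+93+88 = 528 pts.
Row-greedy (each employee in turn takes its best remaining role) gives 471 pts, worse by 57.
Every other assignment is strictly worse.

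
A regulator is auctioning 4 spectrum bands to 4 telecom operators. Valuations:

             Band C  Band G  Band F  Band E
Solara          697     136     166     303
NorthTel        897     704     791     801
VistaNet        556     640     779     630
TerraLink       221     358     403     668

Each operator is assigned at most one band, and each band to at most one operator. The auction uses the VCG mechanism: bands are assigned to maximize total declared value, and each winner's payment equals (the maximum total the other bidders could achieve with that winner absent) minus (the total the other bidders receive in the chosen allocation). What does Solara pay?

Efficient allocation: Solara→Band C ($697M), NorthTel→Band G ($704M), VistaNet→Band F ($779M), TerraLink→Band E ($668M); total welfare W = $2848M.
Solara receives Band C at value $697M, so the others get W − 697 = $2151M.
Without Solara: best allocation of the remaining 3 bidders over all 4 bands is NorthTel→Band C ($897M), VistaNet→Band F ($779M), TerraLink→Band E ($668M), total $2344M.
VCG payment = (others' best without Solara) − (others' welfare with Solara) = 2344 − 2151 = $193M.

Solara pays $193M.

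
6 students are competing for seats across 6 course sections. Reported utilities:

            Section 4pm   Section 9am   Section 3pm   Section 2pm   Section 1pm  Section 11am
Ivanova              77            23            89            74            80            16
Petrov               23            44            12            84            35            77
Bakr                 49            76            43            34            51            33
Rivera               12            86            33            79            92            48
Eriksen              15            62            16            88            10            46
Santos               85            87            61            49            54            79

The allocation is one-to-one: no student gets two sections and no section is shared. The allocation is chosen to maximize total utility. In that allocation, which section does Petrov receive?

This is the linear assignment problem.
Optimal: Ivanova→Section 3pm (89 points), Petrov→Section 11am (77 points), Bakr→Section 9am (76 points), Rivera→Section 1pm (92 points), Eriksen→Section 2pm (88 points), Santos→Section 4pm (85 points) — total 89+77+76+92+88+85 = 507 points.
Column-greedy (each section in turn goes to its best remaining student) gives 476 points, worse by 31.
Next-best assignment: Ivanova→Section 3pm, Petrov→Section 11am, Bakr→Section 4pm, Rivera→Section 1pm, Eriksen→Section 2pm, Santos→Section 9am = 482 points.
Swapping Rivera↔Santos (Rivera→Section 4pm 12 points, Santos→Section 1pm 54 points) loses 111.
Petrov's own top section is Section 2pm (84 points), but forcing Petrov→Section 2pm and reassigning the rest optimally gives only 472 points — worse by 35.

Petrov receives Section 11am.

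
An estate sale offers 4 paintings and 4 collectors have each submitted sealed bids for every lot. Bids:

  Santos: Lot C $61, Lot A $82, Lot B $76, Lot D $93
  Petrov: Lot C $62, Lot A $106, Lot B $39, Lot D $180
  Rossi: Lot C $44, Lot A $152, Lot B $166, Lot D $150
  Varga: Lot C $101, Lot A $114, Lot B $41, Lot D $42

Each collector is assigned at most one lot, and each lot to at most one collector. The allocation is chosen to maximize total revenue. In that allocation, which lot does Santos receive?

Santos receives Lot A.

This is a one-to-one assignment (maximum-weight bipartite matching).
Optimal: Santos→Lot A ($82), Petrov→Lot D ($180), Rossi→Lot B ($166), Varga→Lot C ($101) — total 82+180+166+101 = $529.
Row-greedy (each collector in turn takes its best remaining lot) gives $466, worse by 63.
Next-best assignment: Santos→Lot C, Petrov→Lot D, Rossi→Lot B, Varga→Lot A = $521.
Santos's own top lot is Lot D ($93), but forcing Santos→Lot D and reassigning the rest optimally gives only $466 — worse by 63.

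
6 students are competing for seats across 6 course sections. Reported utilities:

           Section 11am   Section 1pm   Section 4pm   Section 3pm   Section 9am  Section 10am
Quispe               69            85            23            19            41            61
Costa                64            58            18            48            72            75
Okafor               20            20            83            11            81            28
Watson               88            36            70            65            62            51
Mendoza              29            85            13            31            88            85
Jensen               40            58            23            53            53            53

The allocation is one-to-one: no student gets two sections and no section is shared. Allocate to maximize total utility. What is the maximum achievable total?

This is a one-to-one assignment (maximum-weight bipartite matching).
Optimal: Quispe→Section 1pm (85 points), Costa→Section 10am (75 points), Okafor→Section 4pm (83 points), Watson→Section 11am (88 points), Mendoza→Section 9am (88 points), Jensen→Section 3pm (53 points) — total 85+75+83+88+88+53 = 472 points.
Next-best assignment: Quispe→Section 1pm, Costa→Section 9am, Okafor→Section 4pm, Watson→Section 11am, Mendoza→Section 10am, Jensen→Section 3pm = 466 points.
No other one-to-one assignment exceeds 472 points.

Maximum total: 472 points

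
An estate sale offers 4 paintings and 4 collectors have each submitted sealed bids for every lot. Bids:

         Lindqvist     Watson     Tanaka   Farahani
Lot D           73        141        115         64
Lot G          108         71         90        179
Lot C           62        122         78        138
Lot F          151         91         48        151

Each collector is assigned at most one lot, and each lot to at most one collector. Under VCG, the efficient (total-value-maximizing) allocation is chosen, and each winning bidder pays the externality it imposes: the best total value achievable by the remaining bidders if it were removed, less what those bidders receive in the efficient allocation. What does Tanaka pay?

Efficient allocation: Lindqvist→Lot F ($151), Watson→Lot C ($122), Tanaka→Lot D ($115), Farahani→Lot G ($179); total welfare W = $567.
Tanaka receives Lot D at value $115, so the others get W − 115 = $452.
Without Tanaka: best allocation of the remaining 3 bidders over all 4 lots is Lindqvist→Lot F ($151), Watson→Lot D ($141), Farahani→Lot G ($179), total $471.
VCG payment = (others' best without Tanaka) − (others' welfare with Tanaka) = 471 − 452 = $19.

Tanaka pays $19.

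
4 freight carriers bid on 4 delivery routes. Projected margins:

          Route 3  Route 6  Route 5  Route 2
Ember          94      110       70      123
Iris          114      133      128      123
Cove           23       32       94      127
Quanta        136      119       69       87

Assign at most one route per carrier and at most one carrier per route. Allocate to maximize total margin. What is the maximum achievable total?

Max total: $501k

Optimal: Ember→Route 6 ($110k), Iris→Route 5 ($128k), Cove→Route 2 ($127k), Quanta→Route 3 ($136k) — total 110+128+127+136 = $501k.
Column-greedy (each route in turn goes to its best remaining carrier) gives $486k, worse by 15.
Next-best assignment: Ember→Route 2, Iris→Route 6, Cove→Route 5, Quanta→Route 3 = $486k.
Checked against all permutations: $501k is optimal.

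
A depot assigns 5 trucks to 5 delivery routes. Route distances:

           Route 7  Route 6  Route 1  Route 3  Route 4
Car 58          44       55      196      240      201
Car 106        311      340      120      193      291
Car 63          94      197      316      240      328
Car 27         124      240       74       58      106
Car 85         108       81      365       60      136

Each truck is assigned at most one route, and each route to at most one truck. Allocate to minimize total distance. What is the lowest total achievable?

Treat this as an assignment problem: match each truck to one route.
Optimal: Car 58→Route 6 (55 km), Car 106→Route 1 (120 km), Car 63→Route 7 (94 km), Car 27→Route 4 (106 km), Car 85→Route 3 (60 km) — total 55+120+94+106+60 = 435 km.

Minimum total: 435 km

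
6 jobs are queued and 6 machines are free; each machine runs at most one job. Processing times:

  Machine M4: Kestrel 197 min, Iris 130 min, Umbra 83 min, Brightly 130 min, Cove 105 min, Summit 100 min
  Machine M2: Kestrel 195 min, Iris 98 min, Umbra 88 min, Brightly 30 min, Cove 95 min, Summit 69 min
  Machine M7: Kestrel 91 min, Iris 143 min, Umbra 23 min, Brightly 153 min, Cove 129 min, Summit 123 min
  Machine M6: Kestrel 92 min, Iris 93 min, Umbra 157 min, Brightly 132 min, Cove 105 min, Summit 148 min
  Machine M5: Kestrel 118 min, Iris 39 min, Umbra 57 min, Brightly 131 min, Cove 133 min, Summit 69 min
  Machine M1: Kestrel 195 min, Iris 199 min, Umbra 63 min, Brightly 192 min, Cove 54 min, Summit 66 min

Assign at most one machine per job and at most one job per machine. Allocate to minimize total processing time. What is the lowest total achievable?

This is the linear assignment problem.
Optimal: Kestrel→Machine M6 (92 min), Iris→Machine M5 (39 min), Umbra→Machine M7 (23 min), Brightly→Machine M2 (30 min), Cove→Machine M1 (54 min), Summit→Machine M4 (100 min) — total 92+39+23+30+54+100 = 338 min.
Column-greedy (each machine in turn goes to its cheapest remaining job) gives 420 min, worse by 82.
Next-best assignment: Kestrel→Machine M6, Iris→Machine M5, Umbra→Machine M7, Brightly→Machine M2, Cove→Machine M4, Summit→Machine M1 = 355 min.

Min total: 338 min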